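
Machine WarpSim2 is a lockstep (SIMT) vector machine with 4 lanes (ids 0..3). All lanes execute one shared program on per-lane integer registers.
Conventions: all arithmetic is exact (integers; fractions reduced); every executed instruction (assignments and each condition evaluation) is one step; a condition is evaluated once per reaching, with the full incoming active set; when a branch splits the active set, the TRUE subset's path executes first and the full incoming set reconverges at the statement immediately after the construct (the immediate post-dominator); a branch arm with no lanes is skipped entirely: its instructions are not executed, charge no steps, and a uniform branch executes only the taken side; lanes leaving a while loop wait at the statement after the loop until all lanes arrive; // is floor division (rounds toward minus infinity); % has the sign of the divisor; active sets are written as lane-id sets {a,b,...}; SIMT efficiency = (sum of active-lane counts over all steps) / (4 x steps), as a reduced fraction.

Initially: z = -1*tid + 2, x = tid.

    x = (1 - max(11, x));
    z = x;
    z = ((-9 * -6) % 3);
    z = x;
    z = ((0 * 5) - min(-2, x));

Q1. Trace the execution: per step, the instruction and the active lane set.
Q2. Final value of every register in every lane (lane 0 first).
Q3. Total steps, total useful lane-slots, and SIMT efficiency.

step 0: x <- (1 - max(11, x))        {0,1,2,3}
step 1: z <- x                       {0,1,2,3}
step 2: z <- ((-9 * -6) % 3)         {0,1,2,3}
step 3: z <- x                       {0,1,2,3}
step 4: z <- ((0 * 5) - min(-2, x))  {0,1,2,3}

Answer: 5 steps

z: 10,10,10,10
x: -10,-10,-10,-10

steps = 5; useful = 20; efficiency = 20/20 = 1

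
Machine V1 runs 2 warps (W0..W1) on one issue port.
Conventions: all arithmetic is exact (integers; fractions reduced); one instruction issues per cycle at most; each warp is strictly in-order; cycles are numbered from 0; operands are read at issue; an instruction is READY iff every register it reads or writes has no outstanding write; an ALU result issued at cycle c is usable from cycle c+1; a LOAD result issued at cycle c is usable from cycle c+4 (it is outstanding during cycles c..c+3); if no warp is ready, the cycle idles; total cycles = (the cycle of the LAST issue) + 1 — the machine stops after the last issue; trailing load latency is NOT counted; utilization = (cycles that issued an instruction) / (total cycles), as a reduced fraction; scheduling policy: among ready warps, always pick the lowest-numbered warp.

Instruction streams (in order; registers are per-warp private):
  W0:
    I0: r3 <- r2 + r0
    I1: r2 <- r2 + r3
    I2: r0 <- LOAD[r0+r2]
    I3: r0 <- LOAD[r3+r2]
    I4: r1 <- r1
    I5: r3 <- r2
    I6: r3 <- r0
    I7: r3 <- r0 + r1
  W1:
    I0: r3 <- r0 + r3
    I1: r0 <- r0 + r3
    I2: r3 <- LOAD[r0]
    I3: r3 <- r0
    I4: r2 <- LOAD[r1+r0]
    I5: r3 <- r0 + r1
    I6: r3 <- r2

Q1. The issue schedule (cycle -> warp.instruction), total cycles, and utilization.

cycle 0: W0.I0
cycle 1: W0.I1
cycle 2: W0.I2
cycle 3: W1.I0
cycle 4: W1.I1
cycle 5: W1.I2
cycle 6: W0.I3
cycle 7: W0.I4
cycle 8: W0.I5
cycle 9: W1.I3
cycle 10: W0.I6
cycle 11: W0.I7
cycle 12: W1.I4
cycle 13: W1.I5
cycle 14: idle
cycle 15: idle
cycle 16: W1.I6

Answer: 17 cycles, utilization 15/17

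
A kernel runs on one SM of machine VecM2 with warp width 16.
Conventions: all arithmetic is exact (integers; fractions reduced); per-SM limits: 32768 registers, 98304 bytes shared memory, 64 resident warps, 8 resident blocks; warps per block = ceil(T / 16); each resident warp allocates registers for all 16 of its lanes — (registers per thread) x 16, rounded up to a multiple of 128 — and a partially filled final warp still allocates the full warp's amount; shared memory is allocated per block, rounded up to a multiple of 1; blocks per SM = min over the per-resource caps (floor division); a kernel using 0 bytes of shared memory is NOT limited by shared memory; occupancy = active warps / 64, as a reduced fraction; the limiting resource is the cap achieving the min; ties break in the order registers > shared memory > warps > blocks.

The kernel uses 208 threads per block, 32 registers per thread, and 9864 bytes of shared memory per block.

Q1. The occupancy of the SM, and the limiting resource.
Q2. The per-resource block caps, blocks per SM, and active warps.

Answer: occupancy 13/16, limited by registers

registers: 4 blocks
shared memory: 9 blocks
warps: 4 blocks
blocks: 8 blocks

Answer: 4 blocks, 52 active warps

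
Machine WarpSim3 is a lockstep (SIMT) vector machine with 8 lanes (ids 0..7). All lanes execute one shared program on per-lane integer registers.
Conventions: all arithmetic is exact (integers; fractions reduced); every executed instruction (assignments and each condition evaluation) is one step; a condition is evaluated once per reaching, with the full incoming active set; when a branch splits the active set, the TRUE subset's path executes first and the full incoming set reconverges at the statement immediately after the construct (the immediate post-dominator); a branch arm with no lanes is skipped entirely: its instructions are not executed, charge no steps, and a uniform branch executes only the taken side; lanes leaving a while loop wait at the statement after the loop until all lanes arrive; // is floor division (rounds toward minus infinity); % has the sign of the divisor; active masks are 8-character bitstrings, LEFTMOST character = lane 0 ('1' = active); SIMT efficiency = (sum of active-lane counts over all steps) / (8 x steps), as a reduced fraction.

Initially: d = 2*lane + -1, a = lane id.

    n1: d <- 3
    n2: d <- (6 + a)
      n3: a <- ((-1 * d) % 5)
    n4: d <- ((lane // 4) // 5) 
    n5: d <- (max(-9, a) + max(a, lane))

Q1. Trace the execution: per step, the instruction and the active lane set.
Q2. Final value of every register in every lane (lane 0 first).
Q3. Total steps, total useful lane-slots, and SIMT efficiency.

step 0: d <- 3                       11111111
step 1: d <- (6 + a)                 11111111
step 2: a <- ((-1 * d) % 5)          11111111
step 3: d <- ((lane // 4) // 5)      11111111
step 4: d <- (max(-9, a) + max(a, lane)) 11111111

Answer: 5 steps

d: 8,6,4,4,4,9,9,9
a: 4,3,2,1,0,4,3,2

steps = 5; useful = 40; efficiency = 40/40 = 1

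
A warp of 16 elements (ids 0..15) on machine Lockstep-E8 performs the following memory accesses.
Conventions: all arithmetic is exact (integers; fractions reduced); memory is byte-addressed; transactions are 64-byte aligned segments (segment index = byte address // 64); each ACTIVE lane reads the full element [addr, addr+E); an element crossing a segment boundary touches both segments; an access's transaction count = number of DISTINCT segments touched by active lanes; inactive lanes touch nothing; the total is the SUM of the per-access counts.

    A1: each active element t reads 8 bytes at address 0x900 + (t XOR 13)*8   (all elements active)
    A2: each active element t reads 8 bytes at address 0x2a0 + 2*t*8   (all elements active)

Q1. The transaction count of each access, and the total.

A1: 2 transactions
A2: 5 transactions

Answer: 2,5; total 7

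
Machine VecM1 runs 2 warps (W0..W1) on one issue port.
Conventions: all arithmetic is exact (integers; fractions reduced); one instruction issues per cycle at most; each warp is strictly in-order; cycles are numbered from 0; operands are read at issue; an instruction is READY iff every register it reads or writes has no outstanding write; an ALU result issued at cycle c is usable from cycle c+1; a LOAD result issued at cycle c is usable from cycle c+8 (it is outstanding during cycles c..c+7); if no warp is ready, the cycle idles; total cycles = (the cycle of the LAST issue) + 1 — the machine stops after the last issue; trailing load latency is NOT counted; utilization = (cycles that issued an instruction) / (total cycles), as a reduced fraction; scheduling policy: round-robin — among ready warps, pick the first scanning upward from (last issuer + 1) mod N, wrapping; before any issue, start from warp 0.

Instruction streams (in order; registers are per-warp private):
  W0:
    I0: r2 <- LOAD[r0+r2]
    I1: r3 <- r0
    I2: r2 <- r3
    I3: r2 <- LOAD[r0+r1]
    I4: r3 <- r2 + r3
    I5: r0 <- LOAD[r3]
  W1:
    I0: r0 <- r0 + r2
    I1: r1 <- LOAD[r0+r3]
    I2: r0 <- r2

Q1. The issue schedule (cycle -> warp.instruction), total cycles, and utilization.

cycle 0: W0.I0
cycle 1: W1.I0
cycle 2: W0.I1
cycle 3: W1.I1
cycle 4: W1.I2
cycle 5: idle
cycle 6: idle
cycle 7: idle
cycle 8: W0.I2
cycle 9: W0.I3
cycle 10: idle
cycle 11: idle
cycle 12: idle
cycle 13: idle
cycle 14: idle
cycle 15: idle
cycle 16: idle
cycle 17: W0.I4
cycle 18: W0.I5

Answer: 19 cycles, utilization 9/19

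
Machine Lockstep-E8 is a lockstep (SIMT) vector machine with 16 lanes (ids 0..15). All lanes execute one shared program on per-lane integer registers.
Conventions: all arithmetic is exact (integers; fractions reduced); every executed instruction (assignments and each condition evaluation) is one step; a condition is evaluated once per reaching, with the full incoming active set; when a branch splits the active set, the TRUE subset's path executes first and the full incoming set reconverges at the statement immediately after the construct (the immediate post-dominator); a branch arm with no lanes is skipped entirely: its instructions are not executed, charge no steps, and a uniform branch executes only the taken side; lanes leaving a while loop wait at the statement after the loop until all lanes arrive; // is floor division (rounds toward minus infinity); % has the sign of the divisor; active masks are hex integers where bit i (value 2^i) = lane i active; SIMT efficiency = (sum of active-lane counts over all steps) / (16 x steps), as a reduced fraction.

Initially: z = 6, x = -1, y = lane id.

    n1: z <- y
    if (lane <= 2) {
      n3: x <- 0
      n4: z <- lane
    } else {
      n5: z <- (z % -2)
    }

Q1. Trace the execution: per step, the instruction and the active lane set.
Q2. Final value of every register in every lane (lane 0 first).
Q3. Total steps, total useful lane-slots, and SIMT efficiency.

step 0: z <- y                       0xffff
step 1: eval (lane <= 2)             0xffff
step 2: x <- 0                       0x0007
step 3: z <- lane                    0x0007
step 4: z <- (z % -2)                0xfff8

Answer: 5 steps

z: 0,1,2,-1,0,-1,0,-1,0,-1,0,-1,0,-1,0,-1
x: 0,0,0,-1,-1,-1,-1,-1,-1,-1,-1,-1,-1,-1,-1,-1
y: 0,1,2,3,4,5,6,7,8,9,10,11,12,13,14,15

steps = 5; useful = 51; efficiency = 51/80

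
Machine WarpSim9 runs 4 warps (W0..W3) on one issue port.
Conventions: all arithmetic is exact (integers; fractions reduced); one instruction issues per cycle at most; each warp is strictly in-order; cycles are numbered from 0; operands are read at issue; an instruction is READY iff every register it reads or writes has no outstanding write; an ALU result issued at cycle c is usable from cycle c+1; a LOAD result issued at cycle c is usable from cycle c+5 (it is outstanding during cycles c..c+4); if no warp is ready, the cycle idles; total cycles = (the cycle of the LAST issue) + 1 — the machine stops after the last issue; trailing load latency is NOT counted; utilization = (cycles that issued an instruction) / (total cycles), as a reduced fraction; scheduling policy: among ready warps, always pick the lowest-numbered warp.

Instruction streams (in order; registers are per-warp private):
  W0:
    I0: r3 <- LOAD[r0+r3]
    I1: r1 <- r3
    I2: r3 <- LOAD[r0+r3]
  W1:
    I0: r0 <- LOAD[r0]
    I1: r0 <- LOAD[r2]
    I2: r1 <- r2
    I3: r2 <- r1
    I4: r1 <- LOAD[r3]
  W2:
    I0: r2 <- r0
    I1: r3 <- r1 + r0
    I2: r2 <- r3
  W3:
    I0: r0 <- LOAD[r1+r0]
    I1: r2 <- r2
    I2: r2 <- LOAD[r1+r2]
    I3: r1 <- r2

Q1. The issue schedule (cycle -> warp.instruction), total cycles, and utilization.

cycle 0: W0.I0
cycle 1: W1.I0
cycle 2: W2.I0
cycle 3: W2.I1
cycle 4: W2.I2
cycle 5: W0.I1
cycle 6: W0.I2
cycle 7: W1.I1
cycle 8: W1.I2
cycle 9: W1.I3
cycle 10: W1.I4
cycle 11: W3.I0
cycle 12: W3.I1
cycle 13: W3.I2
cycle 14: idle
cycle 15: idle
cycle 16: idle
cycle 17: idle
cycle 18: W3.I3

Answer: 19 cycles, utilization 15/19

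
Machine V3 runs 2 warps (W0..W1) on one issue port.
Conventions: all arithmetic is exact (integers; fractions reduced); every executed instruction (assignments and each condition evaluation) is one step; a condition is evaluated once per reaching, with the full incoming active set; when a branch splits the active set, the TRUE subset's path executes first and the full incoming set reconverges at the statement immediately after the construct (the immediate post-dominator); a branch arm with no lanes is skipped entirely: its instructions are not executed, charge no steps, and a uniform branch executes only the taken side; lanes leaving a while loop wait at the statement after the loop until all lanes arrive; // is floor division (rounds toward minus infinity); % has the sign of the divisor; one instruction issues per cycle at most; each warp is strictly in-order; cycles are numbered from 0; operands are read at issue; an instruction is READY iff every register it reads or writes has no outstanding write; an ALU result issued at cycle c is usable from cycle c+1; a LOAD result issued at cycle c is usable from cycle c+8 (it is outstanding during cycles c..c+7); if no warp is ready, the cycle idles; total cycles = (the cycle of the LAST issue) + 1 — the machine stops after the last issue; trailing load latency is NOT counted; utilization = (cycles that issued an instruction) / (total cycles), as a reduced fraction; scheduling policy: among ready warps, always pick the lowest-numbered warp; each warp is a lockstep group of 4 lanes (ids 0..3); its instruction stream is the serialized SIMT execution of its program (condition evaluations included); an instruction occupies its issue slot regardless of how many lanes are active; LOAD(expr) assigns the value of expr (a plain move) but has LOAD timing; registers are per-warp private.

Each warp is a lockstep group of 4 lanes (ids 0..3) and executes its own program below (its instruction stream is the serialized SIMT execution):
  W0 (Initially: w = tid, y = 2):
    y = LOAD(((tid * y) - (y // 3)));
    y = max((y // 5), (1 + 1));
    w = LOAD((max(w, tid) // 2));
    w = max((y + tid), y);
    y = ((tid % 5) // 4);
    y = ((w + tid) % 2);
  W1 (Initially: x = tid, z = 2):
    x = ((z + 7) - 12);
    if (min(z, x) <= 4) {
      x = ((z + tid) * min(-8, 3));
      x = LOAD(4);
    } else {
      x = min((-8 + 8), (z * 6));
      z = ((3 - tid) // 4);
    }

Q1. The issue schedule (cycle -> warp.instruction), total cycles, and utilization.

cycle 0: W0.I0
cycle 1: W1.I0
cycle 2: W1.I1
cycle 3: W1.I2
cycle 4: W1.I3
cycle 5: idle
cycle 6: idle
cycle 7: idle
cycle 8: W0.I1
cycle 9: W0.I2
cycle 10: idle
cycle 11: idle
cycle 12: idle
cycle 13: idle
cycle 14: idle
cycle 15: idle
cycle 16: idle
cycle 17: W0.I3
cycle 18: W0.I4
cycle 19: W0.I5

Answer: 20 cycles, utilization 1/2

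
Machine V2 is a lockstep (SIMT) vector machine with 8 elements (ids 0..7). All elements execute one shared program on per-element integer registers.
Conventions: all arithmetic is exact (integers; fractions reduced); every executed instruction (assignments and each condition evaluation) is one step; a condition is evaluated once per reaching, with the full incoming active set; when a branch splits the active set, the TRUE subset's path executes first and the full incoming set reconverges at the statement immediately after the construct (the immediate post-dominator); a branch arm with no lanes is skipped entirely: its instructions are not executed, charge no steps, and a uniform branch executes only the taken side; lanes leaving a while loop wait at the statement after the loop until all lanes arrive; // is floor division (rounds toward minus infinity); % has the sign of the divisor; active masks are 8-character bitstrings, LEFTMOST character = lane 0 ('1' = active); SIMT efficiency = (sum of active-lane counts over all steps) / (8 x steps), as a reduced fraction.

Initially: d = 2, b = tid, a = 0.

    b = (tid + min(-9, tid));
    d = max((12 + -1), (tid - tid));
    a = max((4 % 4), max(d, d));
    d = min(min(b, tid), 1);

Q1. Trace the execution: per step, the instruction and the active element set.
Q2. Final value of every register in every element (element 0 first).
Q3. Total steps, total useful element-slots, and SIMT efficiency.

step 0: b <- (tid + min(-9, tid))    11111111
step 1: d <- max((12 + -1), (tid - tid)) 11111111
step 2: a <- max((4 % 4), max(d, d)) 11111111
step 3: d <- min(min(b, tid), 1)     11111111

Answer: 4 steps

d: -9,-8,-7,-6,-5,-4,-3,-2
b: -9,-8,-7,-6,-5,-4,-3,-2
a: 11,11,11,11,11,11,11,11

steps = 4; useful = 32; efficiency = 32/32 = 1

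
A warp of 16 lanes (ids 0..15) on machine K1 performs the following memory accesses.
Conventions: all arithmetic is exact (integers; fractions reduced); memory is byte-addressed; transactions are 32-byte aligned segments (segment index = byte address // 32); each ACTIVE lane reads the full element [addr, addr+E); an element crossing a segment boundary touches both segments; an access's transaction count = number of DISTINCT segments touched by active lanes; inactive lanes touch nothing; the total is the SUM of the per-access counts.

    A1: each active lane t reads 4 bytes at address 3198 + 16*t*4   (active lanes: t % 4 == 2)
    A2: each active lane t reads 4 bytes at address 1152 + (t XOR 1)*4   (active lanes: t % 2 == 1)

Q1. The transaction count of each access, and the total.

A1: 8 transactions
A2: 2 transactions

Answer: 8,2; total 10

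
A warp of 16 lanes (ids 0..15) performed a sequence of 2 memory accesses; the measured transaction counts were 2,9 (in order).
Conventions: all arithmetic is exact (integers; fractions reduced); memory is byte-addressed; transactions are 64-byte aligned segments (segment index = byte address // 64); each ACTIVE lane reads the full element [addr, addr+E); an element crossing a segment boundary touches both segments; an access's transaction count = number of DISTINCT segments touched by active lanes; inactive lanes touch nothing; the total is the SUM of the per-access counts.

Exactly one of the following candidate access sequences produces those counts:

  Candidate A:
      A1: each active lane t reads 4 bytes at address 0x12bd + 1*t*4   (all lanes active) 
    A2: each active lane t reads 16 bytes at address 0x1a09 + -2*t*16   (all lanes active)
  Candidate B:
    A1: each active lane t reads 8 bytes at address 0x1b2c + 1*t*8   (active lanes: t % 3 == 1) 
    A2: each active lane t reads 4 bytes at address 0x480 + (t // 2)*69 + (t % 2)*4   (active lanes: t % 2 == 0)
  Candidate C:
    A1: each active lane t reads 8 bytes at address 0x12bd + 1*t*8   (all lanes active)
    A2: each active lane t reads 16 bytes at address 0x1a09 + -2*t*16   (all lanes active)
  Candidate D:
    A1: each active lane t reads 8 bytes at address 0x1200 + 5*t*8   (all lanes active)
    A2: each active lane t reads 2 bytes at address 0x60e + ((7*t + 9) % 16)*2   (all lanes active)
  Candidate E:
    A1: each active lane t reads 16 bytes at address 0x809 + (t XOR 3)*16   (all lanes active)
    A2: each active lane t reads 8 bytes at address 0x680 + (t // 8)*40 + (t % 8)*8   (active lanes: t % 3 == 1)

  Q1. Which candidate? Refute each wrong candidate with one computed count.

B: A1 gives 3 transactions, not 2
C: A1 gives 3 transactions, not 2
D: A1 gives 10 transactions, not 2
E: A1 gives 5 transactions, not 2
A: all counts match (2,9)

Answer: A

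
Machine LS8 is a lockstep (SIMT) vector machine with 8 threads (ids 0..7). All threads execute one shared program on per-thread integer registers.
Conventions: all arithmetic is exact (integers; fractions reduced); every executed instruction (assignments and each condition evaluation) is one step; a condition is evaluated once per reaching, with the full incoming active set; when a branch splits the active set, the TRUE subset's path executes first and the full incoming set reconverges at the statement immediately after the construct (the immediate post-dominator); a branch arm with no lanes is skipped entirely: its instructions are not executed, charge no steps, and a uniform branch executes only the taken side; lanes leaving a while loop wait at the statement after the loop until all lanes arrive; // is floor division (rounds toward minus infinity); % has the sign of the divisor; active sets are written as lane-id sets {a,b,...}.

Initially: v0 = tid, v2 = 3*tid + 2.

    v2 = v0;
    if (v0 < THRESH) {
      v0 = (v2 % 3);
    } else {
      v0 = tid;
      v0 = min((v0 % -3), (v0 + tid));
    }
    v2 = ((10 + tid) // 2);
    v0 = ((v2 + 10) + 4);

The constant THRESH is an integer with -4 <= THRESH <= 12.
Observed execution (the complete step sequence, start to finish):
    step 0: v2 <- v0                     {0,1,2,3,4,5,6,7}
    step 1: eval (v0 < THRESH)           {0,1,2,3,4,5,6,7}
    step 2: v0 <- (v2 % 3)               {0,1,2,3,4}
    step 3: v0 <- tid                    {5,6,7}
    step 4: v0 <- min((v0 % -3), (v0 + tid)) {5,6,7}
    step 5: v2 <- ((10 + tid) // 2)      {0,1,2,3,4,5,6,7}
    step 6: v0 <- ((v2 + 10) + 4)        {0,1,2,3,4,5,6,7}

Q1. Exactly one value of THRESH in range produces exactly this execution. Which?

Answer: THRESH = 5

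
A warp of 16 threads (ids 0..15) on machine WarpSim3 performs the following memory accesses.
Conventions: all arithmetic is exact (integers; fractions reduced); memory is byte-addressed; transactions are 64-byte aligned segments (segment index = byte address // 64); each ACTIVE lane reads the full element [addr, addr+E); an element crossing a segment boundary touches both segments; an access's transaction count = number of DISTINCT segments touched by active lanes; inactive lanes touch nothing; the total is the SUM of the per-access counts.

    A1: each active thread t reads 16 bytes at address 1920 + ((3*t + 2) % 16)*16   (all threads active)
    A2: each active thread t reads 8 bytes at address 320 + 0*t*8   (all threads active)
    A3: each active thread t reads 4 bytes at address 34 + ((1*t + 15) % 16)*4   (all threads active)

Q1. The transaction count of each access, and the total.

A1: 4 transactions
A2: 1 transaction
A3: 2 transactions

Answer: 4,1,2; total 7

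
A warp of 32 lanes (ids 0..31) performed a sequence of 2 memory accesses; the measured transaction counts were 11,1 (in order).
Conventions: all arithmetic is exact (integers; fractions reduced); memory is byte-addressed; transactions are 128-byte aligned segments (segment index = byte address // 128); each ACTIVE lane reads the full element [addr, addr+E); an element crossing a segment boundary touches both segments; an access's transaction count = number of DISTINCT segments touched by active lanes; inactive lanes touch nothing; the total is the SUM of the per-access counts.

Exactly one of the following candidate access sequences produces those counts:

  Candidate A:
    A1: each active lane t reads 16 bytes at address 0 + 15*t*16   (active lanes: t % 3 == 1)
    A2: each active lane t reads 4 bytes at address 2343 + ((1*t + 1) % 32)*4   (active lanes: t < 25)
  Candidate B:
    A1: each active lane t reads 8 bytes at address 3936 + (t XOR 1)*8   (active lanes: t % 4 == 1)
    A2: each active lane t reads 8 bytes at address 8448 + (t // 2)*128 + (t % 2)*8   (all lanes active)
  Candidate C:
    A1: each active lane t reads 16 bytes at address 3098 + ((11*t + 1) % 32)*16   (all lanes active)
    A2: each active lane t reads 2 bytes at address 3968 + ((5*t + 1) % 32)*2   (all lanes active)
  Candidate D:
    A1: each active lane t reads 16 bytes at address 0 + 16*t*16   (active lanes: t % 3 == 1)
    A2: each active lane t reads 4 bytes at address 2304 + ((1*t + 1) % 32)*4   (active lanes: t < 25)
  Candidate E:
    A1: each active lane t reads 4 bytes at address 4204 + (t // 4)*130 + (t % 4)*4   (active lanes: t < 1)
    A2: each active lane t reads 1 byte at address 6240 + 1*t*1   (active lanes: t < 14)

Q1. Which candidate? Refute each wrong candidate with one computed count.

A: A2 gives 2 transactions, not 1
B: A1 gives 3 transactions, not 11
C: A1 gives 5 transactions, not 11
E: A1 gives 1 transaction, not 11
D: all counts match (11,1)

Answer: D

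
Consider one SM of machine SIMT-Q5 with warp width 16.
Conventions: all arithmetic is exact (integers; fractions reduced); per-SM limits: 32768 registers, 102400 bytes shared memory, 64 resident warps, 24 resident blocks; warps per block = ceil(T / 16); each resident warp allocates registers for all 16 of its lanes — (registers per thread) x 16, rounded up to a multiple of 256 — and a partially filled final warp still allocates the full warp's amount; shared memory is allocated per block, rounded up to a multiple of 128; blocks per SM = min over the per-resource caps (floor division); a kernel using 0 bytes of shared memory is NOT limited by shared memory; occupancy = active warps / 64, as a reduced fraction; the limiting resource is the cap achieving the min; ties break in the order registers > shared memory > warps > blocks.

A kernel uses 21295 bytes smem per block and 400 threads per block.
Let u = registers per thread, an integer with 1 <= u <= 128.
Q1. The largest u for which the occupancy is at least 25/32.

Answer: u = 32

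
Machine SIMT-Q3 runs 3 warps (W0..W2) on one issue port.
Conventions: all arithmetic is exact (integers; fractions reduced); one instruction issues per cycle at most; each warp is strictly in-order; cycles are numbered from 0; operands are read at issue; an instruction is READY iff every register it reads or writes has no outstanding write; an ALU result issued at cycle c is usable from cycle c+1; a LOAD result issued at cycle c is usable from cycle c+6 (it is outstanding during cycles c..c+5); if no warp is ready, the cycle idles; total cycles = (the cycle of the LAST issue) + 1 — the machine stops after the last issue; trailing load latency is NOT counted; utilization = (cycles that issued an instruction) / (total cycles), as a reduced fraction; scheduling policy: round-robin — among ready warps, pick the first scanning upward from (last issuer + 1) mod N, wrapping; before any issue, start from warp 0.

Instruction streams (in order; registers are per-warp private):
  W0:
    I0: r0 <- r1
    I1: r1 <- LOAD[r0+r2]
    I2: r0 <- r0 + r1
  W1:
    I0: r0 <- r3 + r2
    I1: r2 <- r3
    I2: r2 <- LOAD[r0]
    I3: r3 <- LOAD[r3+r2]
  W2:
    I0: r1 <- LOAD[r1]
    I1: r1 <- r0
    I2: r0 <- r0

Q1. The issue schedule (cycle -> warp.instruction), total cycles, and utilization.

cycle 0: W0.I0
cycle 1: W1.I0
cycle 2: W2.I0
cycle 3: W0.I1
cycle 4: W1.I1
cycle 5: W1.I2
cycle 6: idle
cycle 7: idle
cycle 8: W2.I1
cycle 9: W0.I2
cycle 10: W2.I2
cycle 11: W1.I3

Answer: 12 cycles, utilization 5/6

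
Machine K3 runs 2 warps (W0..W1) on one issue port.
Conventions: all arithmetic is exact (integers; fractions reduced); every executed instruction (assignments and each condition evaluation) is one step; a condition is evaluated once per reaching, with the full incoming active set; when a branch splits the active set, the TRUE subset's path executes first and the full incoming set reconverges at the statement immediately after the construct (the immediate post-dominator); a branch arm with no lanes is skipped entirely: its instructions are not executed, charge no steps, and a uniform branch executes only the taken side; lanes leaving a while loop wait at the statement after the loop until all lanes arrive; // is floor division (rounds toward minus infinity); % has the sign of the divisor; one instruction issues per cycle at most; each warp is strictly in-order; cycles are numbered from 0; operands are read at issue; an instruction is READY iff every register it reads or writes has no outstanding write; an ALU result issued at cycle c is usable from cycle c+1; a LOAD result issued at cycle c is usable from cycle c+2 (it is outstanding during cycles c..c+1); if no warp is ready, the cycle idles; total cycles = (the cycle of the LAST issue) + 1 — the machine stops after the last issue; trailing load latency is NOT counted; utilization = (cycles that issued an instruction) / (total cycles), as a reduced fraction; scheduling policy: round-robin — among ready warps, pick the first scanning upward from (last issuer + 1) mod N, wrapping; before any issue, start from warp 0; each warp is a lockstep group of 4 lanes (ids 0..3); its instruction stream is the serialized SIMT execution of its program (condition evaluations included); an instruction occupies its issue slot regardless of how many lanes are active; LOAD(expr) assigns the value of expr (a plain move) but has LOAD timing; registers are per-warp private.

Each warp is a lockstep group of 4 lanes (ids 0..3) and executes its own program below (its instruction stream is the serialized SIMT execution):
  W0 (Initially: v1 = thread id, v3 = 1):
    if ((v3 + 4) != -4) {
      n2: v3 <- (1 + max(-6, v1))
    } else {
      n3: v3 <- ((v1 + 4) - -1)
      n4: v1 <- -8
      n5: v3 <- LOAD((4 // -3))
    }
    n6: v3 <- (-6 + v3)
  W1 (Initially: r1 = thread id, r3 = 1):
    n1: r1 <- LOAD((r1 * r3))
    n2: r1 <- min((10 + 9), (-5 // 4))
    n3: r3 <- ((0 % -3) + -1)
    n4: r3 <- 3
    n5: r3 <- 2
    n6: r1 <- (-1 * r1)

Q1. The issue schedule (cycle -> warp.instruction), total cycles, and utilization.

cycle 0: W0.I0
cycle 1: W1.I0
cycle 2: W0.I1
cycle 3: W1.I1
cycle 4: W0.I2
cycle 5: W1.I2
cycle 6: W1.I3
cycle 7: W1.I4
cycle 8: W1.I5

Answer: 9 cycles, utilization 1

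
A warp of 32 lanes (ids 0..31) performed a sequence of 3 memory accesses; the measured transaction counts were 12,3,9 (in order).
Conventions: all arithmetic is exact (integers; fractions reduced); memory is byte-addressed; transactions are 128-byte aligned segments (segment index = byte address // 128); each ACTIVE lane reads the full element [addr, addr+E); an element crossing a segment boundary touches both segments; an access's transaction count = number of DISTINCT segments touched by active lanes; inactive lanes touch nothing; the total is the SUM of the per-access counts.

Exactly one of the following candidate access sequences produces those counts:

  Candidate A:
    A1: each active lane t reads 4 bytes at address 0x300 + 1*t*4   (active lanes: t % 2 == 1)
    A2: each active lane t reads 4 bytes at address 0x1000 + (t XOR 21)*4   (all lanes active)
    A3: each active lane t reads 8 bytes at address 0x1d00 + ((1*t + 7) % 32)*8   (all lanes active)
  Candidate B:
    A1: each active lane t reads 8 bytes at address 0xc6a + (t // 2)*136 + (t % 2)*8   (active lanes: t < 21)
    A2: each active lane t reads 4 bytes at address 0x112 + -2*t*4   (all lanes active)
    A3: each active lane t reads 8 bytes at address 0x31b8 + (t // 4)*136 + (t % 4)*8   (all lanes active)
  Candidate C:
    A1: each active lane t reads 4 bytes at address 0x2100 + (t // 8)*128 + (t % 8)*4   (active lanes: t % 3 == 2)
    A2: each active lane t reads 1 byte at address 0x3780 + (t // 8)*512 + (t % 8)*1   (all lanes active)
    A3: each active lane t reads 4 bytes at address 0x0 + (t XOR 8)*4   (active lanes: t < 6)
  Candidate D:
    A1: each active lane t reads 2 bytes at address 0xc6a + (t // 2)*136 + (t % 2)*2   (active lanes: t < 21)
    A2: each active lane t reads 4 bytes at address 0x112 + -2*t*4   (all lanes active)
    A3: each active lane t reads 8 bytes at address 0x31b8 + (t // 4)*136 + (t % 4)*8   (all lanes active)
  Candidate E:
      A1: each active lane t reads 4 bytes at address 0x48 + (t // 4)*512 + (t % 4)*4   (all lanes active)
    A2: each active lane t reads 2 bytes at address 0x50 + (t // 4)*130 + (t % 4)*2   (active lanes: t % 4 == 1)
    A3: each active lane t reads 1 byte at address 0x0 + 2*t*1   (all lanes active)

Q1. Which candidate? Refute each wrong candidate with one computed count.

A: A1 gives 1 transaction, not 12
C: A1 gives 4 transactions, not 12
D: A1 gives 11 transactions, not 12
E: A1 gives 8 transactions, not 12
B: all counts match (12,3,9)

Answer: B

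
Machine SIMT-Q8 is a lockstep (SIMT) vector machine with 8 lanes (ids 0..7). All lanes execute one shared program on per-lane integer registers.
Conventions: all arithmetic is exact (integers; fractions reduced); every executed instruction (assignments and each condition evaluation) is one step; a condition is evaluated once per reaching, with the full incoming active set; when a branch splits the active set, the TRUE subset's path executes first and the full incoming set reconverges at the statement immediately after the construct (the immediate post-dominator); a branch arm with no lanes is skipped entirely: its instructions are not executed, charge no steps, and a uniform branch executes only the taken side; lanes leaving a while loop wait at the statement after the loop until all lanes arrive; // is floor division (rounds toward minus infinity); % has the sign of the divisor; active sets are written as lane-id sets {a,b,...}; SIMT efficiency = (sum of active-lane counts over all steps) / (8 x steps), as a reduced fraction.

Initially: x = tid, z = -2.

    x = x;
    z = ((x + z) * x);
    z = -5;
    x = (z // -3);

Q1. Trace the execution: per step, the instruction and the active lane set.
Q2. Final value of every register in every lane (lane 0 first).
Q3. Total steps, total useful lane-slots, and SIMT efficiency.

step 0: x <- x                       {0,1,2,3,4,5,6,7}
step 1: z <- ((x + z) * x)           {0,1,2,3,4,5,6,7}
step 2: z <- -5                      {0,1,2,3,4,5,6,7}
step 3: x <- (z // -3)               {0,1,2,3,4,5,6,7}

Answer: 4 steps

x: 1,1,1,1,1,1,1,1
z: -5,-5,-5,-5,-5,-5,-5,-5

steps = 4; useful = 32; efficiency = 32/32 = 1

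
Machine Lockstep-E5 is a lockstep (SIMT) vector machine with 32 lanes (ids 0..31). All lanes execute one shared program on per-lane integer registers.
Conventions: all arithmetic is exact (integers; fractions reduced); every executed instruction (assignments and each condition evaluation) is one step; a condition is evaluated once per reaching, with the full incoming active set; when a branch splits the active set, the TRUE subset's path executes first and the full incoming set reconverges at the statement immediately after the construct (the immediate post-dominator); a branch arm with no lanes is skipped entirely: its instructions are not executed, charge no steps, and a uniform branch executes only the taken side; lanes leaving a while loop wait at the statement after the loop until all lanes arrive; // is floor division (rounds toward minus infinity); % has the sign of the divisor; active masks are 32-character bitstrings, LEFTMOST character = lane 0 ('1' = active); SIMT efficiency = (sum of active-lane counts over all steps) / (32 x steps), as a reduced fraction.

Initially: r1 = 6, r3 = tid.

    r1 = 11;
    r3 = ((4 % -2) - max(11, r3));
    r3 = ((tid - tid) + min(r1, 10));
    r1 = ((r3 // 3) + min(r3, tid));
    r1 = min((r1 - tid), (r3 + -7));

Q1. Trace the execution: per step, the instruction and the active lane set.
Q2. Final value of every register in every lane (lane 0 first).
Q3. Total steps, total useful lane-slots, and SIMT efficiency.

step 0: r1 <- 11                     11111111111111111111111111111111
step 1: r3 <- ((4 % -2) - max(11, r3)) 11111111111111111111111111111111
step 2: r3 <- ((tid - tid) + min(r1, 10)) 11111111111111111111111111111111
step 3: r1 <- ((r3 // 3) + min(r3, tid)) 11111111111111111111111111111111
step 4: r1 <- min((r1 - tid), (r3 + -7)) 11111111111111111111111111111111

Answer: 5 steps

r1: 3,3,3,3,3,3,3,3,3,3,3,2,1,0,-1,-2,-3,-4,-5,-6,-7,-8,-9,-10,-11,-12,-13,-14,-15,-16,-17,-18
r3: 10,10,10,10,10,10,10,10,10,10,10,10,10,10,10,10,10,10,10,10,10,10,10,10,10,10,10,10,10,10,10,10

steps = 5; useful = 160; efficiency = 160/160 = 1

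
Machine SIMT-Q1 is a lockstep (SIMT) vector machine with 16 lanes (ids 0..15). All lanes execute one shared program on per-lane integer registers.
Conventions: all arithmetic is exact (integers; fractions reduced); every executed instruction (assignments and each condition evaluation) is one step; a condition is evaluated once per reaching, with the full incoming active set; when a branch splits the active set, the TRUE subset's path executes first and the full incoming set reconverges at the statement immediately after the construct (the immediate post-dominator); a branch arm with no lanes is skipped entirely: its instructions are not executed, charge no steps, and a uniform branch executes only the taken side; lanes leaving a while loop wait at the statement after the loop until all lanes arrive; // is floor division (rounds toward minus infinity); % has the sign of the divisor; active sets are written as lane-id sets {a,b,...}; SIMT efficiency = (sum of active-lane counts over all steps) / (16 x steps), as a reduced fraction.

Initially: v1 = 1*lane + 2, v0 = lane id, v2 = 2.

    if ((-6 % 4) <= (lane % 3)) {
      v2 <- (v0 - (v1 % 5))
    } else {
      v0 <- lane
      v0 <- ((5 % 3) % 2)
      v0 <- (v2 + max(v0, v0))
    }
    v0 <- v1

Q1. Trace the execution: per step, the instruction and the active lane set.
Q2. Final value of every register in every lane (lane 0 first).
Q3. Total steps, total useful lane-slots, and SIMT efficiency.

step 0: eval ((-6 % 4) <= (lane % 3)) {0,1,2,3,4,5,6,7,8,9,10,11,12,13,14,15}
step 1: v2 <- (v0 - (v1 % 5))        {2,5,8,11,14}
step 2: v0 <- lane                   {0,1,3,4,6,7,9,10,12,13,15}
step 3: v0 <- ((5 % 3) % 2)          {0,1,3,4,6,7,9,10,12,13,15}
step 4: v0 <- (v2 + max(v0, v0))     {0,1,3,4,6,7,9,10,12,13,15}
step 5: v0 <- v1                     {0,1,2,3,4,5,6,7,8,9,10,11,12,13,14,15}

Answer: 6 steps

v1: 2,3,4,5,6,7,8,9,10,11,12,13,14,15,16,17
v0: 2,3,4,5,6,7,8,9,10,11,12,13,14,15,16,17
v2: 2,2,-2,2,2,3,2,2,8,2,2,8,2,2,13,2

steps = 6; useful = 70; efficiency = 70/96 = 35/48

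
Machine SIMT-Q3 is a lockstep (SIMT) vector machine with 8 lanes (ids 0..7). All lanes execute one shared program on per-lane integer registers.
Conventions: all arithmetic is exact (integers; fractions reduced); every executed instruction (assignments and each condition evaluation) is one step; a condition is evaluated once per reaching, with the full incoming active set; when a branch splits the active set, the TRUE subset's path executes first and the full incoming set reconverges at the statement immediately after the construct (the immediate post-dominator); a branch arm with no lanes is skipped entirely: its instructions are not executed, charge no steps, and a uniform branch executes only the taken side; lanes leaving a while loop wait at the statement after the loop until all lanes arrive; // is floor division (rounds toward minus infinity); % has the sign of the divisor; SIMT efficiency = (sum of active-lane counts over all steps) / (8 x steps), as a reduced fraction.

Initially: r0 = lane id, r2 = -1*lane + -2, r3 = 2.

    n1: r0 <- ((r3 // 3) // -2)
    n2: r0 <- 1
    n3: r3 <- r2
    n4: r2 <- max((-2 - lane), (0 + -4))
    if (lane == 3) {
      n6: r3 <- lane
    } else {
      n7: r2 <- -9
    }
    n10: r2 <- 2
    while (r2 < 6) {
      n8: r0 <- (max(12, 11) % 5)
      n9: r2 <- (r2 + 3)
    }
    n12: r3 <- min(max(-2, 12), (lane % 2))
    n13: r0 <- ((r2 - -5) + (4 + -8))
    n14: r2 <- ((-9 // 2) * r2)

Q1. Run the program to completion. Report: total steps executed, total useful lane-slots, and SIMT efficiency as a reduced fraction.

Answer: 18 steps, 136 useful, 17/18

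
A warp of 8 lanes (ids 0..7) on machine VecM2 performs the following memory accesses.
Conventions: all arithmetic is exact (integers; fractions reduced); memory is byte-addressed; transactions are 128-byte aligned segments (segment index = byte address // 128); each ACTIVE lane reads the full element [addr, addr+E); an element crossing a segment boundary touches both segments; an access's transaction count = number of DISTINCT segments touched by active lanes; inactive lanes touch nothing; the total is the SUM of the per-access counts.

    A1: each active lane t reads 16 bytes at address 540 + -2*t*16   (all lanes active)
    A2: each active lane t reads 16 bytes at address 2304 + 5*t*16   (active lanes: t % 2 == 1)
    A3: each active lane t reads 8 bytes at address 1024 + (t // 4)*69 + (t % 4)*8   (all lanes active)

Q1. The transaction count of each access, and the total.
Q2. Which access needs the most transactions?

A1: 3 transactions
A2: 4 transactions
A3: 1 transaction

Answer: 3,4,1; total 8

Answer: A2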